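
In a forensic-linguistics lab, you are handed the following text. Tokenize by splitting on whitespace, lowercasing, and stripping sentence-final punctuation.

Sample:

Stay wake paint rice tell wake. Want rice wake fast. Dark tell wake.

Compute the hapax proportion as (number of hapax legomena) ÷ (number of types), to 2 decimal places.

Frequencies: wake:4, rice:2, tell:2, stay:1, paint:1, want:1, fast:1, dark:1
Hapax count = 5; type count = 8.
Ratio = 5 / 8 = 0.63

0.63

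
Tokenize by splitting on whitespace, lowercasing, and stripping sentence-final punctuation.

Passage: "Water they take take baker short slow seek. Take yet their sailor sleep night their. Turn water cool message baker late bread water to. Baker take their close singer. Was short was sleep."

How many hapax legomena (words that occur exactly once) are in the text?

14

Frequencies: take:4, water:3, baker:3, their:3, short:2, sleep:2, was:2, they:1, slow:1, seek:1, yet:1, sailor:1, night:1, turn:1, cool:1, message:1, late:1, bread:1, to:1, close:1, … (1 more, each freq 1)
Hapax (freq=1): bread, close, cool, late, message, night, sailor, seek, singer, slow, they, to, turn, yet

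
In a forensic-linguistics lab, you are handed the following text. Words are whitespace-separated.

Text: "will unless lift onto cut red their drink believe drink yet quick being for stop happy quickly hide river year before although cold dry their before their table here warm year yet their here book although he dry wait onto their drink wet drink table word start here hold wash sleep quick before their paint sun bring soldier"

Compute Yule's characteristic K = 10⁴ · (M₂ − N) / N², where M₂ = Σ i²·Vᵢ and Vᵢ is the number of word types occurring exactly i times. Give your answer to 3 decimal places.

202.140

Frequencies: their:6, drink:4, before:3, here:3, onto:2, yet:2, quick:2, year:2, although:2, dry:2, table:2, will:1, unless:1, lift:1, cut:1, red:1, believe:1, being:1, for:1, stop:1, … (19 more, each freq 1)
N = 58. Frequency spectrum: V_1=28, V_2=7, V_3=2, V_4=1, V_6=1
M₂ = 1²·28 + 2²·7 + 3²·2 + 4²·1 + 6²·1 = 126
K = 10000 × (126 − 58) / 58² = 202.140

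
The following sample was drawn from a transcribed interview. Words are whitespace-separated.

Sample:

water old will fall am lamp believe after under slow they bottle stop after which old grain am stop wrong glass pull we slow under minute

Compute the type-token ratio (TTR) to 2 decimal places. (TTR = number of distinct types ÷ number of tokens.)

0.77

N = 26 tokens, V = 20 types.
TTR = V / N = 20 / 26 = 0.77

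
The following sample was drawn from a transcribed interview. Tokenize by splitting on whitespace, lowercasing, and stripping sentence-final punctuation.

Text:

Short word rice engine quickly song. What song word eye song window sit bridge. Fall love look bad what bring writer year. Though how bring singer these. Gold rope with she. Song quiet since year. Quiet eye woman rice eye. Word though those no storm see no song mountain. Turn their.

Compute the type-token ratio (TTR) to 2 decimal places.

0.71

N = 51 tokens, V = 36 types.
TTR = V / N = 36 / 51 = 0.71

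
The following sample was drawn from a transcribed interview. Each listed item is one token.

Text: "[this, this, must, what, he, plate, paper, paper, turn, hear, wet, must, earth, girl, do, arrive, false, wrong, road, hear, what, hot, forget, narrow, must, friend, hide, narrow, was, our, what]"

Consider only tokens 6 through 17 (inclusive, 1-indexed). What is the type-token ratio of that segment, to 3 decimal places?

Segment tokens 6–17: plate, paper, paper, turn, hear, wet, must, earth, girl, do, arrive, false
Segment N = 12, segment V = 11.
TTR = 11 / 12 = 0.917

0.917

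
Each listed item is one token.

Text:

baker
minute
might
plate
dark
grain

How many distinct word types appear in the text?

6

Distinct types: {baker, dark, grain, might, minute, plate}
V = 6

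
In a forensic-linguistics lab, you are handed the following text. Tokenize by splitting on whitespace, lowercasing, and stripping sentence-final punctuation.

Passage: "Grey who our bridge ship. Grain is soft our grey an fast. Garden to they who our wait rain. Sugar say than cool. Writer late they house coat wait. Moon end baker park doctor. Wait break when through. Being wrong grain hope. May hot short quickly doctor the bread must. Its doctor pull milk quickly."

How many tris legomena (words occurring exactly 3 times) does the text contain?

Frequencies: our:3, wait:3, doctor:3, grey:2, who:2, grain:2, they:2, quickly:2, bridge:1, ship:1, is:1, soft:1, an:1, fast:1, garden:1, to:1, rain:1, sugar:1, say:1, than:1, … (24 more, each freq 1)
Words with frequency 3: doctor, our, wait

3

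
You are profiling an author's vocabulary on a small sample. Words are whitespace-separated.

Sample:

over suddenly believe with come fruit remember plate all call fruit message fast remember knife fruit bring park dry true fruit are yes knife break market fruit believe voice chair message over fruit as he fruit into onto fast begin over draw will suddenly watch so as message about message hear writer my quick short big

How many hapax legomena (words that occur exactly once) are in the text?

Frequencies: fruit:7, message:4, over:3, suddenly:2, believe:2, remember:2, fast:2, knife:2, as:2, with:1, come:1, plate:1, all:1, call:1, bring:1, park:1, dry:1, true:1, are:1, yes:1, … (19 more, each freq 1)
Hapax (freq=1): about, all, are, begin, big, break, bring, call, chair, come, draw, dry, he, hear, into, market, my, onto, park, plate, quick, short, so, true, voice, watch, will, with, writer, yes

30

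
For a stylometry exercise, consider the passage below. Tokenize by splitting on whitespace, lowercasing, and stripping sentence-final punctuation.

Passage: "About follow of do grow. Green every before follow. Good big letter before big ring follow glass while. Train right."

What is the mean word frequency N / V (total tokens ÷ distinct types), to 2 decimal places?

1.25

N = 20 tokens, V = 16 types.
Mean frequency = N / V = 20 / 16 = 1.25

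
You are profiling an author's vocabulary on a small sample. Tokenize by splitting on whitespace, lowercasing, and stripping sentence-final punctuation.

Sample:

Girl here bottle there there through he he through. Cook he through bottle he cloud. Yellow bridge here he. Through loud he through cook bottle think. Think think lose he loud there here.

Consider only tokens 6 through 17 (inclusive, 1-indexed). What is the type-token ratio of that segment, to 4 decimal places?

0.5833

Segment tokens 6–17: through, he, he, through, cook, he, through, bottle, he, cloud, yellow, bridge
Segment N = 12, segment V = 7.
TTR = 7 / 12 = 0.5833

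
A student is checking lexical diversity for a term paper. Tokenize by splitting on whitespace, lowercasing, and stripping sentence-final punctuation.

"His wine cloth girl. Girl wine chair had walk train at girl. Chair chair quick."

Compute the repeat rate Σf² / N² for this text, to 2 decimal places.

0.13

Frequencies: girl:3, chair:3, wine:2, his:1, cloth:1, had:1, walk:1, train:1, at:1, quick:1
Σf² = 29; N² = 225
Repeat rate = 29 / 225 = 0.13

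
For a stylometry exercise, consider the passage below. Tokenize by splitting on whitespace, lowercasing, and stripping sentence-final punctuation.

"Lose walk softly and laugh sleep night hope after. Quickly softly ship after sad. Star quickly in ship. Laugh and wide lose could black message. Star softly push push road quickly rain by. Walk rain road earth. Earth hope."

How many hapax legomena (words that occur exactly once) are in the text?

Frequencies: softly:3, quickly:3, lose:2, walk:2, and:2, laugh:2, hope:2, after:2, ship:2, star:2, push:2, road:2, rain:2, earth:2, sleep:1, night:1, sad:1, in:1, wide:1, could:1, … (3 more, each freq 1)
Hapax (freq=1): black, by, could, in, message, night, sad, sleep, wide

9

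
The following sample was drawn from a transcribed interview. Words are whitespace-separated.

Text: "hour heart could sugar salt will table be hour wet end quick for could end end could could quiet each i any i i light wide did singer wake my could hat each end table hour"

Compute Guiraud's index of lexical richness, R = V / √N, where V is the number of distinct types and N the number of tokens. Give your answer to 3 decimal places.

3.833

N = 36, V = 23.
√N = 6.000000
R = 23 / 6.000000 = 3.833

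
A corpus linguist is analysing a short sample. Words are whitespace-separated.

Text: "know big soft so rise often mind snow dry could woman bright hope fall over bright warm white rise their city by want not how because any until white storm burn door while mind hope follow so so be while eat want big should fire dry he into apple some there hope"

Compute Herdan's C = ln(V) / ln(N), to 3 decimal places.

N = 52, V = 40.
ln(V) = 3.688879, ln(N) = 3.951244
C = 3.688879 / 3.951244 = 0.934

0.934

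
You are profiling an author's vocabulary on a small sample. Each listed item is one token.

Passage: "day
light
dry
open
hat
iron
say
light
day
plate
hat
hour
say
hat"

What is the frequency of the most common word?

3

Frequencies: hat:3, day:2, light:2, say:2, dry:1, open:1, iron:1, plate:1, hour:1
Most common: 'hat' with frequency 3.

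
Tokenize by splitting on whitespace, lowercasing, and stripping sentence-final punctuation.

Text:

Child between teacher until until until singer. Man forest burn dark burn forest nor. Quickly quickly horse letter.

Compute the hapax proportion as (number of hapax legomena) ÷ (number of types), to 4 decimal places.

Frequencies: until:3, forest:2, burn:2, quickly:2, child:1, between:1, teacher:1, singer:1, man:1, dark:1, nor:1, horse:1, letter:1
Hapax count = 9; type count = 13.
Ratio = 9 / 13 = 0.6923

0.6923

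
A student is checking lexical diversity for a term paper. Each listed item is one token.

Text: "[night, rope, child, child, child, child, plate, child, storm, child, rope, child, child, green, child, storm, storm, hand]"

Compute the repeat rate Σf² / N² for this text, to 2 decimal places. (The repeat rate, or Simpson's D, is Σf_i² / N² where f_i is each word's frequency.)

Frequencies: child:9, storm:3, rope:2, night:1, plate:1, green:1, hand:1
Σf² = 98; N² = 324
Repeat rate = 98 / 324 = 0.30

0.30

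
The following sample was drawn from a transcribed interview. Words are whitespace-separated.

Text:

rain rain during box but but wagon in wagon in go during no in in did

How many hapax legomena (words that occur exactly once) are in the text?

4

Frequencies: in:4, rain:2, during:2, but:2, wagon:2, box:1, go:1, no:1, did:1
Hapax (freq=1): box, did, go, no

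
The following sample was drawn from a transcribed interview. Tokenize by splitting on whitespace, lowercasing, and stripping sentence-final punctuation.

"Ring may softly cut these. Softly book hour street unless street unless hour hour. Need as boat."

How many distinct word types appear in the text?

Distinct types: {as, boat, book, cut, hour, may, need, ring, softly, street, these, unless}
V = 12

12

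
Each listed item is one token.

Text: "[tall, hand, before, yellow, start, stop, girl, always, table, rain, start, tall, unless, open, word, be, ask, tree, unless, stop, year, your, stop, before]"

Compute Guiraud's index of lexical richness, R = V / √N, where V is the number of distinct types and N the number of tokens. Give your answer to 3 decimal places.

3.674

N = 24, V = 18.
√N = 4.898979
R = 18 / 4.898979 = 3.674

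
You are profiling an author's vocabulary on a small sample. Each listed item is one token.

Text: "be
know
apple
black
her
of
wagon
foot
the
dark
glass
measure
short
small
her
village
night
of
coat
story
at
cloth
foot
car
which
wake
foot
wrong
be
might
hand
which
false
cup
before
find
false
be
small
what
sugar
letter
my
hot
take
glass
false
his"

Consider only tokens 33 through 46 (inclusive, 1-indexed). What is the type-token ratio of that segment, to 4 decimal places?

0.9286

Segment tokens 33–46: false, cup, before, find, false, be, small, what, sugar, letter, my, hot, take, glass
Segment N = 14, segment V = 13.
TTR = 13 / 14 = 0.9286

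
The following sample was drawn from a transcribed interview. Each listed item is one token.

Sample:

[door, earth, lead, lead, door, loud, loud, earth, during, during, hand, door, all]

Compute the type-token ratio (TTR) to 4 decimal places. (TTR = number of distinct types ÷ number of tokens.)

N = 13 tokens, V = 7 types.
TTR = V / N = 7 / 13 = 0.5385

0.5385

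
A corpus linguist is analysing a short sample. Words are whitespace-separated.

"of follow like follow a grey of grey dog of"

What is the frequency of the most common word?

3

Frequencies: of:3, follow:2, grey:2, like:1, a:1, dog:1
Most common: 'of' with frequency 3.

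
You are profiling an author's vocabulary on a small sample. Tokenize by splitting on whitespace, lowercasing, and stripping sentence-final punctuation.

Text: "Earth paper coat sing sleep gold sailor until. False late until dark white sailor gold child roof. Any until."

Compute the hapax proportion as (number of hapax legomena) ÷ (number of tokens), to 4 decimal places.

Frequencies: until:3, gold:2, sailor:2, earth:1, paper:1, coat:1, sing:1, sleep:1, false:1, late:1, dark:1, white:1, child:1, roof:1, any:1
Hapax count = 12; token count = 19.
Ratio = 12 / 19 = 0.6316

0.6316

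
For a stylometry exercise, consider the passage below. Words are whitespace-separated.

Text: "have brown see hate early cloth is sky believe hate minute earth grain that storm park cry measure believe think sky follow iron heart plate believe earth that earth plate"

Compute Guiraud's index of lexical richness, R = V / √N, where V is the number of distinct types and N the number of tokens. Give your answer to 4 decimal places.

N = 30, V = 22.
√N = 5.477226
R = 22 / 5.477226 = 4.0166

4.0166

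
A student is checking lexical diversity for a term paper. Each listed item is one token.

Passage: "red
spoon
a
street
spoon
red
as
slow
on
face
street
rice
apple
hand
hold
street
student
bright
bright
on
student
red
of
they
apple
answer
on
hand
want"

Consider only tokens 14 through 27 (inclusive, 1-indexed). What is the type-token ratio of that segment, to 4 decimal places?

0.7857

Segment tokens 14–27: hand, hold, street, student, bright, bright, on, student, red, of, they, apple, answer, on
Segment N = 14, segment V = 11.
TTR = 11 / 14 = 0.7857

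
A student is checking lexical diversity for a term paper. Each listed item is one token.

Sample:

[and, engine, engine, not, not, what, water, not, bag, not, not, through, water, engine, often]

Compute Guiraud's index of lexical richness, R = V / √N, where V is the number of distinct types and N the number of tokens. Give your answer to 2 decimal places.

N = 15, V = 8.
√N = 3.872983
R = 8 / 3.872983 = 2.07

2.07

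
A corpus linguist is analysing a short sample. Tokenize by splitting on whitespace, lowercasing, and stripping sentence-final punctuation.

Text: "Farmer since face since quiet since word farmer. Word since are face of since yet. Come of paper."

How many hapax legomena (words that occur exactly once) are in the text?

Frequencies: since:5, farmer:2, face:2, word:2, of:2, quiet:1, are:1, yet:1, come:1, paper:1
Hapax (freq=1): are, come, paper, quiet, yet

5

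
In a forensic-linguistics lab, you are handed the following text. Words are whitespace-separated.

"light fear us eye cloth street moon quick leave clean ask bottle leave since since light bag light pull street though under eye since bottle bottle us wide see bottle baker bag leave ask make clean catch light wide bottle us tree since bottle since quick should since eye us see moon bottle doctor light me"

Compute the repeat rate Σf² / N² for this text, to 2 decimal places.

0.06

Frequencies: bottle:7, since:6, light:5, us:4, eye:3, leave:3, street:2, moon:2, quick:2, clean:2, ask:2, bag:2, wide:2, see:2, fear:1, cloth:1, pull:1, though:1, under:1, baker:1, … (6 more, each freq 1)
Σf² = 188; N² = 3136
Repeat rate = 188 / 3136 = 0.06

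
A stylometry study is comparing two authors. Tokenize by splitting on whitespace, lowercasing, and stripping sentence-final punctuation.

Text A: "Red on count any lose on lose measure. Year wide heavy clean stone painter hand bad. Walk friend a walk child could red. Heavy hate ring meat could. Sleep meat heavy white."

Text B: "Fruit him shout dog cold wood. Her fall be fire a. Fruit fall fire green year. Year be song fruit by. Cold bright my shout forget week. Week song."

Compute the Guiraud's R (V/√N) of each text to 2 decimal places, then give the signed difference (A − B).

A: V=24, N=32, R=4.24
B: V=19, N=29, R=3.53
Difference = 4.24 − 3.53 = 0.71

0.71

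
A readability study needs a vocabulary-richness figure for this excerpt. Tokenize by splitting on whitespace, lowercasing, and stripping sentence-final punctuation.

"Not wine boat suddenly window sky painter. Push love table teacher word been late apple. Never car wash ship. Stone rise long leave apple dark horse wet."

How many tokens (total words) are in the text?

Tokens: not, wine, boat, suddenly, window, sky, painter, push, love, table, teacher, word, been, late, apple, never, car, wash, ship, stone, rise, long, leave, apple, dark, horse, wet
N = 27

27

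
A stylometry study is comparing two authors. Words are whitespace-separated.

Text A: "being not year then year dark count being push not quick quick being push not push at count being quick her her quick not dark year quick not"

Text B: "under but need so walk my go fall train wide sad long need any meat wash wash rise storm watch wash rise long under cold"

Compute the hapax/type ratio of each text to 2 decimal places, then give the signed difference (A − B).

-0.54

A: hapax=2, V=10, ratio=0.20
B: hapax=14, V=19, ratio=0.74
Difference = 0.20 − 0.74 = -0.54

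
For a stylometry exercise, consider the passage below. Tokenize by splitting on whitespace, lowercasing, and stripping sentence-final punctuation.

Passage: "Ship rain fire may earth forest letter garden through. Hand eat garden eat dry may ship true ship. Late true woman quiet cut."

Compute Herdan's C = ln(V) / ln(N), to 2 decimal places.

N = 23, V = 17.
ln(V) = 2.833213, ln(N) = 3.135494
C = 2.833213 / 3.135494 = 0.90

0.90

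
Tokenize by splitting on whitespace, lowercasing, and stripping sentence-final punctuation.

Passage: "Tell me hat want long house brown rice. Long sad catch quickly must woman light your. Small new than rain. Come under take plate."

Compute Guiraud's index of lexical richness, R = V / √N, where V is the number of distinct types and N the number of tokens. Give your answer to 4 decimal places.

4.6949

N = 24, V = 23.
√N = 4.898979
R = 23 / 4.898979 = 4.6949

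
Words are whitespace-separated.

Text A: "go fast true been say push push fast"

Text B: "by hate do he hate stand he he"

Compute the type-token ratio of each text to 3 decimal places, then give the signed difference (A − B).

TTR(A) = 6/8 = 0.750
TTR(B) = 5/8 = 0.625
Difference = 0.750 − 0.625 = 0.125

0.125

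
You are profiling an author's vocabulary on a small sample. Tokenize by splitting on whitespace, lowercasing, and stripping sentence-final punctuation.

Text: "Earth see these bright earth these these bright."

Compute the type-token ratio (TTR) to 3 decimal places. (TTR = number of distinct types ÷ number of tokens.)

0.500

N = 8 tokens, V = 4 types.
TTR = V / N = 4 / 8 = 0.500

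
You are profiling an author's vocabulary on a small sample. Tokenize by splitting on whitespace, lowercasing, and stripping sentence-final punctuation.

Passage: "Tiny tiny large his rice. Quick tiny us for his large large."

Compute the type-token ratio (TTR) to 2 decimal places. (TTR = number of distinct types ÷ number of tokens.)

0.58

N = 12 tokens, V = 7 types.
TTR = V / N = 7 / 12 = 0.58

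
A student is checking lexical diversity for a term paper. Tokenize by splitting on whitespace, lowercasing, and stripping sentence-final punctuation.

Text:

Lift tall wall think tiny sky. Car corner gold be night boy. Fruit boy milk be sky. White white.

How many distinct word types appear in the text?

15

Distinct types: {be, boy, car, corner, fruit, gold, lift, milk, night, sky, tall, think, tiny, wall, white}
V = 15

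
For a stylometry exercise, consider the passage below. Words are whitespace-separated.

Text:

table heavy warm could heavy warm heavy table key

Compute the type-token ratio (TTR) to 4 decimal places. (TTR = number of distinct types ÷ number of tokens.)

N = 9 tokens, V = 5 types.
TTR = V / N = 5 / 9 = 0.5556

0.5556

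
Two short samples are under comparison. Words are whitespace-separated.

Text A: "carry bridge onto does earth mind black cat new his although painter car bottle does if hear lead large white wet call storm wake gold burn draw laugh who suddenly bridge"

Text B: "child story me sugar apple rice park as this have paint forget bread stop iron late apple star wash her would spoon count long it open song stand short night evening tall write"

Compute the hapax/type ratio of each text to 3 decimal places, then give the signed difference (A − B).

A: hapax=27, V=29, ratio=0.931
B: hapax=31, V=32, ratio=0.969
Difference = 0.931 − 0.969 = -0.038

-0.038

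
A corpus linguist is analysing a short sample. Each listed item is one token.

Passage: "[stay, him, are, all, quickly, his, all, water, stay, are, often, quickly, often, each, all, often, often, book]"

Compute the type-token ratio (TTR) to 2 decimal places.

N = 18 tokens, V = 10 types.
TTR = V / N = 10 / 18 = 0.56

0.56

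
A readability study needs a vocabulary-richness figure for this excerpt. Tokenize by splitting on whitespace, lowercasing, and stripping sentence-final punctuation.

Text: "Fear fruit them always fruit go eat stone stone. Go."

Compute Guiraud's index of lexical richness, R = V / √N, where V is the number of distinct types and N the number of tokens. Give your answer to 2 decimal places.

2.21

N = 10, V = 7.
√N = 3.162278
R = 7 / 3.162278 = 2.21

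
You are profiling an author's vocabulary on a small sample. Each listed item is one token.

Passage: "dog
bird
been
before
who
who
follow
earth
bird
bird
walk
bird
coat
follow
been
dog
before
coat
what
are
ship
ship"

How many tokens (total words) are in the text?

Tokens: dog, bird, been, before, who, who, follow, earth, bird, bird, walk, bird, coat, follow, been, dog, before, coat, what, are, ship, ship
N = 22

22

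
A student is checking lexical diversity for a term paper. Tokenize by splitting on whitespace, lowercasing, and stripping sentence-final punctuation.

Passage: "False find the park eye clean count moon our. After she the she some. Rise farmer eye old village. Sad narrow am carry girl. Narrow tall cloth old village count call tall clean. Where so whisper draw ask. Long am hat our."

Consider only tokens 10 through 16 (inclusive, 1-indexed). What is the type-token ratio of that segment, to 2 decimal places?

0.86

Segment tokens 10–16: after, she, the, she, some, rise, farmer
Segment N = 7, segment V = 6.
TTR = 6 / 7 = 0.86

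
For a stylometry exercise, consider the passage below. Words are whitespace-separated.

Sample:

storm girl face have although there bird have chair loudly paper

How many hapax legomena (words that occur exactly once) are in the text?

Frequencies: have:2, storm:1, girl:1, face:1, although:1, there:1, bird:1, chair:1, loudly:1, paper:1
Hapax (freq=1): although, bird, chair, face, girl, loudly, paper, storm, there

9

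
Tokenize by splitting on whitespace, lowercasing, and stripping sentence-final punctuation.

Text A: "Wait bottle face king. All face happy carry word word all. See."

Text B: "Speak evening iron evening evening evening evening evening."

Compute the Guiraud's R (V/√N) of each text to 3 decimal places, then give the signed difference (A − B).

A: V=9, N=12, R=2.598
B: V=3, N=8, R=1.061
Difference = 2.598 − 1.061 = 1.537

1.537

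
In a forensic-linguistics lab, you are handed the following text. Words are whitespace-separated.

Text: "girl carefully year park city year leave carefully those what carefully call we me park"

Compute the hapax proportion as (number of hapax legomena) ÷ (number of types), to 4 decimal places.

Frequencies: carefully:3, year:2, park:2, girl:1, city:1, leave:1, those:1, what:1, call:1, we:1, me:1
Hapax count = 8; type count = 11.
Ratio = 8 / 11 = 0.7273

0.7273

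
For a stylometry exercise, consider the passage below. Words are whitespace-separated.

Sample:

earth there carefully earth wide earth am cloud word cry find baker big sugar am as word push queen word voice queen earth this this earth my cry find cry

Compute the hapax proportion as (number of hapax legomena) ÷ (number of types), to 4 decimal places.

Frequencies: earth:5, word:3, cry:3, am:2, find:2, queen:2, this:2, there:1, carefully:1, wide:1, cloud:1, baker:1, big:1, sugar:1, as:1, push:1, voice:1, my:1
Hapax count = 11; type count = 18.
Ratio = 11 / 18 = 0.6111

0.6111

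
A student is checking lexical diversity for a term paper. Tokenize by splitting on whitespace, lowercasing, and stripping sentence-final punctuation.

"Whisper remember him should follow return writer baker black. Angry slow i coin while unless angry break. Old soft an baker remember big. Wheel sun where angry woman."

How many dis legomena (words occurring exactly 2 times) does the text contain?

Frequencies: angry:3, remember:2, baker:2, whisper:1, him:1, should:1, follow:1, return:1, writer:1, black:1, slow:1, i:1, coin:1, while:1, unless:1, break:1, old:1, soft:1, an:1, big:1, … (4 more, each freq 1)
Words with frequency 2: baker, remember

2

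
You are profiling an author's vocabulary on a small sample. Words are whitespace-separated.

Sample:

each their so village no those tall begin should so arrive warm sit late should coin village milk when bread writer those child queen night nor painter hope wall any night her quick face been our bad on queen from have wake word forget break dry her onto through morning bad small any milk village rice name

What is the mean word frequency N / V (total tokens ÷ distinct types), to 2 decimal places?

1.24

N = 57 tokens, V = 46 types.
Mean frequency = N / V = 57 / 46 = 1.24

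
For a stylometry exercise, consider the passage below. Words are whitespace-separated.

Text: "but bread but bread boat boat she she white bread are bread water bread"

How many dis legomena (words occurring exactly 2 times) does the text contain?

3

Frequencies: bread:5, but:2, boat:2, she:2, white:1, are:1, water:1
Words with frequency 2: boat, but, she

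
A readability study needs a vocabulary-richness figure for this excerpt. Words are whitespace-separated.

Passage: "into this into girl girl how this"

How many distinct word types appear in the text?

4

Distinct types: {girl, how, into, this}
V = 4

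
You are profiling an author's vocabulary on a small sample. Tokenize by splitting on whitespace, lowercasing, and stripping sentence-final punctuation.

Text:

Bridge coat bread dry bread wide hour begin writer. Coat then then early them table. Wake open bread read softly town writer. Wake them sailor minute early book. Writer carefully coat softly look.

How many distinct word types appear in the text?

Distinct types: {begin, book, bread, bridge, carefully, coat, dry, early, hour, look, minute, open, read, sailor, softly, table, them, then, town, wake, wide, writer}
V = 22

22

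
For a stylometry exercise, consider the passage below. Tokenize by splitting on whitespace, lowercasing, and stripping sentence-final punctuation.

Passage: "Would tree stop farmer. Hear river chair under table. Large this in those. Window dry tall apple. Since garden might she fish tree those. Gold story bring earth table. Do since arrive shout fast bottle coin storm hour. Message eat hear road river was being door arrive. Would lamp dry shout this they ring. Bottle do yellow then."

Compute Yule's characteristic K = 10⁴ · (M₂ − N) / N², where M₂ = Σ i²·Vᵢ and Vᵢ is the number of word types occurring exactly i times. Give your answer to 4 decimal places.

77.2889

Frequencies: would:2, tree:2, hear:2, river:2, table:2, this:2, those:2, dry:2, since:2, do:2, arrive:2, shout:2, bottle:2, stop:1, farmer:1, chair:1, under:1, large:1, in:1, window:1, … (25 more, each freq 1)
N = 58. Frequency spectrum: V_1=32, V_2=13
M₂ = 1²·32 + 2²·13 = 84
K = 10000 × (84 − 58) / 58² = 77.2889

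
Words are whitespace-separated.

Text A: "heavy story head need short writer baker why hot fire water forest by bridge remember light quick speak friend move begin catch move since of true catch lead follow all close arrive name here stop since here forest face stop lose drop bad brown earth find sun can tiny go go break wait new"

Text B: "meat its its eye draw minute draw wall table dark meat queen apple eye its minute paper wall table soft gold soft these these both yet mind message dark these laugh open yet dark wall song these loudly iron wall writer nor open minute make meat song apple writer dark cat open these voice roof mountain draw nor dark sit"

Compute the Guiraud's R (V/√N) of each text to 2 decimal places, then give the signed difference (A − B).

A: V=47, N=54, R=6.40
B: V=31, N=60, R=4.00
Difference = 6.40 − 4.00 = 2.40

2.40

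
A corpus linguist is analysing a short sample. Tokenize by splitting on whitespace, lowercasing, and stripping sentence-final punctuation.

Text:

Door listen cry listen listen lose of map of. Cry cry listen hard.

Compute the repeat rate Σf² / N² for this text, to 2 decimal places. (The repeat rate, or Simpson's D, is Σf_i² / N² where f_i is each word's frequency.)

Frequencies: listen:4, cry:3, of:2, door:1, lose:1, map:1, hard:1
Σf² = 33; N² = 169
Repeat rate = 33 / 169 = 0.20

0.20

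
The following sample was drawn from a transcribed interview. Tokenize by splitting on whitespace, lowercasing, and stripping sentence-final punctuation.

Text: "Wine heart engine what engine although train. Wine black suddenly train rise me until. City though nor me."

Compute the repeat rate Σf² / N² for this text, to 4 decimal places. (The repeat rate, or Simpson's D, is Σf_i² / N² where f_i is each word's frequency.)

Frequencies: wine:2, engine:2, train:2, me:2, heart:1, what:1, although:1, black:1, suddenly:1, rise:1, until:1, city:1, though:1, nor:1
Σf² = 26; N² = 324
Repeat rate = 26 / 324 = 0.0802

0.0802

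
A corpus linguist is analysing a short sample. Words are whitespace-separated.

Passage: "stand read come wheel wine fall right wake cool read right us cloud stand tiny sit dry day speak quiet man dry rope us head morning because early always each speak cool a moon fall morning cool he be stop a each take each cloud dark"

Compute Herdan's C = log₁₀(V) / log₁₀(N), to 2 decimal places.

0.91

N = 46, V = 32.
log₁₀(V) = 1.505150, log₁₀(N) = 1.662758
C = 1.505150 / 1.662758 = 0.91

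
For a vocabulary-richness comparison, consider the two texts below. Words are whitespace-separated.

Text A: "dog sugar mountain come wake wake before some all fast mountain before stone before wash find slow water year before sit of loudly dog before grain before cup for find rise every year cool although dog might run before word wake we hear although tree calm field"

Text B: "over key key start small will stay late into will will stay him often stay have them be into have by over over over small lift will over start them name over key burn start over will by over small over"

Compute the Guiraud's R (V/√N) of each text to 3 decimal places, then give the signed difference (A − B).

A: V=33, N=47, R=4.814
B: V=17, N=41, R=2.655
Difference = 4.814 − 2.655 = 2.159

2.159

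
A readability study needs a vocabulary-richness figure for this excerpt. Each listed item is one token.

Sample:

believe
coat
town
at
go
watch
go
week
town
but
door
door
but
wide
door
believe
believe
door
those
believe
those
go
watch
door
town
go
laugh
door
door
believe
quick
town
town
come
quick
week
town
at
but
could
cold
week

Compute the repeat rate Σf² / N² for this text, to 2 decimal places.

0.09

Frequencies: door:7, town:6, believe:5, go:4, week:3, but:3, at:2, watch:2, those:2, quick:2, coat:1, wide:1, laugh:1, come:1, could:1, cold:1
Σf² = 166; N² = 1764
Repeat rate = 166 / 1764 = 0.09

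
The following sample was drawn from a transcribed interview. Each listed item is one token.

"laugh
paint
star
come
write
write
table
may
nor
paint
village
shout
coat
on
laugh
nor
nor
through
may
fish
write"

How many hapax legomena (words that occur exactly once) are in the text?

9

Frequencies: write:3, nor:3, laugh:2, paint:2, may:2, star:1, come:1, table:1, village:1, shout:1, coat:1, on:1, through:1, fish:1
Hapax (freq=1): coat, come, fish, on, shout, star, table, through, village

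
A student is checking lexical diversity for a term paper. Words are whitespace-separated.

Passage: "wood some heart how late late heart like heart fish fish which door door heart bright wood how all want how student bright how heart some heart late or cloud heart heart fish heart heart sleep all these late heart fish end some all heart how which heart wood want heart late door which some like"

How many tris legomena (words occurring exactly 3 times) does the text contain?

4

Frequencies: heart:14, how:5, late:5, some:4, fish:4, wood:3, which:3, door:3, all:3, like:2, bright:2, want:2, student:1, or:1, cloud:1, sleep:1, these:1, end:1
Words with frequency 3: all, door, which, wood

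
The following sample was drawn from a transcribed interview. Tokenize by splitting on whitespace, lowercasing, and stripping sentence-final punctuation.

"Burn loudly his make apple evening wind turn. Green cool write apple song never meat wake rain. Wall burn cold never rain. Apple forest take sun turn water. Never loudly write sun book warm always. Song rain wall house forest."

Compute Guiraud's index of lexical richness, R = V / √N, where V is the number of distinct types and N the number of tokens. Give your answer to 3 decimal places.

N = 40, V = 26.
√N = 6.324555
R = 26 / 6.324555 = 4.111

4.111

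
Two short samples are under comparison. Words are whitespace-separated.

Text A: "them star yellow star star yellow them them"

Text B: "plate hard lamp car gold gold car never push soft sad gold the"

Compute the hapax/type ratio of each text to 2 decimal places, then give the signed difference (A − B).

A: hapax=0, V=3, ratio=0.00
B: hapax=8, V=10, ratio=0.80
Difference = 0.00 − 0.80 = -0.80

-0.80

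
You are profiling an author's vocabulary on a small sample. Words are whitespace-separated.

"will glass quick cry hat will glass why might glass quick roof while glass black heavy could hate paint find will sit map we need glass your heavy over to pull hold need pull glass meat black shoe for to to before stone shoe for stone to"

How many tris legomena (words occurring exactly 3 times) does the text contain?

1

Frequencies: glass:6, to:4, will:3, quick:2, black:2, heavy:2, need:2, pull:2, shoe:2, for:2, stone:2, cry:1, hat:1, why:1, might:1, roof:1, while:1, could:1, hate:1, paint:1, … (9 more, each freq 1)
Words with frequency 3: will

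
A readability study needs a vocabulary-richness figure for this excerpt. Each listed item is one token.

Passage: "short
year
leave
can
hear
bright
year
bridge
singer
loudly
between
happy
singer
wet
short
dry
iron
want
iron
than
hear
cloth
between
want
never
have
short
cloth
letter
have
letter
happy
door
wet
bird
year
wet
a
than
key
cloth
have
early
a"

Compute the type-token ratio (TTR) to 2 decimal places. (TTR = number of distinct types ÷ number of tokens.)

0.57

N = 44 tokens, V = 25 types.
TTR = V / N = 25 / 44 = 0.57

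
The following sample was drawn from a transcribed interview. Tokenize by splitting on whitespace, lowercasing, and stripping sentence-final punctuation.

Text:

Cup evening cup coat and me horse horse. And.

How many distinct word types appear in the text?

Distinct types: {and, coat, cup, evening, horse, me}
V = 6

6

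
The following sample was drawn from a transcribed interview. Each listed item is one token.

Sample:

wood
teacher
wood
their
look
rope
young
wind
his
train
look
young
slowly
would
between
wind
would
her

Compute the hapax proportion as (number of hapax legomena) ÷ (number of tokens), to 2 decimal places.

0.44

Frequencies: wood:2, look:2, young:2, wind:2, would:2, teacher:1, their:1, rope:1, his:1, train:1, slowly:1, between:1, her:1
Hapax count = 8; token count = 18.
Ratio = 8 / 18 = 0.44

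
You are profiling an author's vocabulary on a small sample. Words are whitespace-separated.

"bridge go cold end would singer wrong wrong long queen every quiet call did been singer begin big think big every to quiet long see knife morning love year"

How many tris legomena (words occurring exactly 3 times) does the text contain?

0

Frequencies: singer:2, wrong:2, long:2, every:2, quiet:2, big:2, bridge:1, go:1, cold:1, end:1, would:1, queen:1, call:1, did:1, been:1, begin:1, think:1, to:1, see:1, knife:1, … (3 more, each freq 1)
Words with frequency 3: (none)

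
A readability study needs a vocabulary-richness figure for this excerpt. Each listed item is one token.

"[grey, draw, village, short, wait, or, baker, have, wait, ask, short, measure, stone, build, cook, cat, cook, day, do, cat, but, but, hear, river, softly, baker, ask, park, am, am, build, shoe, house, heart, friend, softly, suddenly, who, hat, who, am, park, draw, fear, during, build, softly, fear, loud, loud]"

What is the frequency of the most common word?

3

Frequencies: build:3, softly:3, am:3, draw:2, short:2, wait:2, baker:2, ask:2, cook:2, cat:2, but:2, park:2, who:2, fear:2, loud:2, grey:1, village:1, or:1, have:1, measure:1, … (12 more, each freq 1)
Most common: 'build' with frequency 3.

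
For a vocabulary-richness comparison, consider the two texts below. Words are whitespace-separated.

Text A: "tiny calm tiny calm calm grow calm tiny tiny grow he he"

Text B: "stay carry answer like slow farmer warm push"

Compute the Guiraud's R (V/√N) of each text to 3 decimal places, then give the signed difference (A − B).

A: V=4, N=12, R=1.155
B: V=8, N=8, R=2.828
Difference = 1.155 − 2.828 = -1.673

-1.673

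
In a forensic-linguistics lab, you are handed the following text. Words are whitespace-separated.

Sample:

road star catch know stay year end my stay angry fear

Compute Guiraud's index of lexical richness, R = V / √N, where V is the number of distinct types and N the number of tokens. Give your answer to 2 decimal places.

N = 11, V = 10.
√N = 3.316625
R = 10 / 3.316625 = 3.02

3.02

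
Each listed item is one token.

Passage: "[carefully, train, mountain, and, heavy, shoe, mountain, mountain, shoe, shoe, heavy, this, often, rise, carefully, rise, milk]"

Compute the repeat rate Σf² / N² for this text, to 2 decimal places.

Frequencies: mountain:3, shoe:3, carefully:2, heavy:2, rise:2, train:1, and:1, this:1, often:1, milk:1
Σf² = 35; N² = 289
Repeat rate = 35 / 289 = 0.12

0.12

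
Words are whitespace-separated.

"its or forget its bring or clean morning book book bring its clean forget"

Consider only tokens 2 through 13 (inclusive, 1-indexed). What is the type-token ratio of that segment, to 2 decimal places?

Segment tokens 2–13: or, forget, its, bring, or, clean, morning, book, book, bring, its, clean
Segment N = 12, segment V = 7.
TTR = 7 / 12 = 0.58

0.58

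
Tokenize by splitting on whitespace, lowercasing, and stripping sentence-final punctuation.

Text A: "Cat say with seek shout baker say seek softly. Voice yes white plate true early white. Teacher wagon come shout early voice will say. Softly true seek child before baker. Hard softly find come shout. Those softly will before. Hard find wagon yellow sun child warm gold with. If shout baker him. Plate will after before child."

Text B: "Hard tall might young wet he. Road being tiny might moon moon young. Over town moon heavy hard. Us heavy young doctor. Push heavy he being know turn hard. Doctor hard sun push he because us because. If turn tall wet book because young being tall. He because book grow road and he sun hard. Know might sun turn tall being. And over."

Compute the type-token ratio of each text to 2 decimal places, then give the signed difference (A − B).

TTR(A) = 29/57 = 0.51
TTR(B) = 24/63 = 0.38
Difference = 0.51 − 0.38 = 0.13

0.13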